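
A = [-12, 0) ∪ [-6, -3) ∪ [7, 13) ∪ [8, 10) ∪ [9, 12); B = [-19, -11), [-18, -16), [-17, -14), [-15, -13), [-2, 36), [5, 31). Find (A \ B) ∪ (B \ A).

[-19, -12) ∪ [-11, -2) ∪ [0, 7) ∪ [13, 36)

Merge the first list: [-12, 0), [7, 13).
Merge the second list: [-19, -11), [-2, 36).
Only in the first: [-11, -2).
Only in the second: [-19, -12), [0, 7), [13, 36).
Together these are the periods covered by exactly one.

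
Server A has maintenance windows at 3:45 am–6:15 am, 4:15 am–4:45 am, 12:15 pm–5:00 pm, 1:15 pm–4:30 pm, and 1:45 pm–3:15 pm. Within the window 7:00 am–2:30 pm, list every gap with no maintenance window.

7:00 am-12:15 pm

The merged coverage is 3:45 am-6:15 am, 12:15 pm-5:00 pm.
Gaps within 7:00 am-2:30 pm: 7:00 am-12:15 pm.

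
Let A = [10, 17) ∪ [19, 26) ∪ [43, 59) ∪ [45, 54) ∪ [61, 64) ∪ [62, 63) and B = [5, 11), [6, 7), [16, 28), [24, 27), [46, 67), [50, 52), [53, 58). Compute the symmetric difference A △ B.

A, merged: [10, 17), [19, 26), [43, 59), [61, 64).
B, merged: [5, 11), [16, 28), [46, 67).
Only in the first: [11, 16), [43, 46).
Only in the second: [5, 10), [17, 19), [26, 28), [59, 61), [64, 67).
Together these are the periods covered by exactly one.

[5, 10) ∪ [11, 16) ∪ [17, 19) ∪ [26, 28) ∪ [43, 46) ∪ [59, 61) ∪ [64, 67)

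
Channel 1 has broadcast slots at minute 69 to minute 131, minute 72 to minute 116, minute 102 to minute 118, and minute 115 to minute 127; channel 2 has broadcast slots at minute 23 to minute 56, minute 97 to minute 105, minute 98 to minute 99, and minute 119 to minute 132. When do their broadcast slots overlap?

minute 97 to minute 105, minute 119 to minute 131

A, merged: minute 69 to minute 131.
B, merged: minute 23 to minute 56, minute 97 to minute 105, minute 119 to minute 132.
minute 69 to minute 131 overlaps B on minute 97 to minute 105, minute 119 to minute 131.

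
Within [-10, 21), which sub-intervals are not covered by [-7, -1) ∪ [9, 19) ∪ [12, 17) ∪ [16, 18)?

After merging, the occupied span is [-7, -1), [9, 19).
Gaps within [-10, 21): [-10, -7), [-1, 9), [19, 21).

[-10, -7) ∪ [-1, 9) ∪ [19, 21)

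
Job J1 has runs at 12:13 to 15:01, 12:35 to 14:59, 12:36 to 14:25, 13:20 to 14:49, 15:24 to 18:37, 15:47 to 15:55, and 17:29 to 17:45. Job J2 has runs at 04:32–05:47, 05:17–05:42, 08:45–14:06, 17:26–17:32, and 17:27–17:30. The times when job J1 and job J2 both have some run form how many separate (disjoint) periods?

2

First set merges to 12:13–15:01, 15:24–18:37.
Second set merges to 04:32–05:47, 08:45–14:06, 17:26–17:32.
A ∩ B = 12:13–14:06, 17:26–17:32.
That is 2 disjoint pieces.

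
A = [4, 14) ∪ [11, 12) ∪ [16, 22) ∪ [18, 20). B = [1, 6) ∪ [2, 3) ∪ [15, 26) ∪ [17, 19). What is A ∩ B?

Merge the first list: [4, 14), [16, 22).
Merge the second list: [1, 6), [15, 26).
[4, 14) overlaps B on [4, 6).
[16, 22) overlaps B on [16, 22).

[4, 6) ∪ [16, 22)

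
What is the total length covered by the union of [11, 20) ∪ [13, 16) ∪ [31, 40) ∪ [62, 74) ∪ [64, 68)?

30

Merged: [11, 20), [31, 40), [62, 74).
Lengths: 9 + 9 + 12 = 30.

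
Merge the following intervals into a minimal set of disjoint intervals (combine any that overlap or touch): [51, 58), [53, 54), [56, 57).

[53, 54) overlaps/touches [51, 58) → extend to [51, 58).
[56, 57) overlaps/touches [51, 58) → extend to [51, 58).

[51, 58)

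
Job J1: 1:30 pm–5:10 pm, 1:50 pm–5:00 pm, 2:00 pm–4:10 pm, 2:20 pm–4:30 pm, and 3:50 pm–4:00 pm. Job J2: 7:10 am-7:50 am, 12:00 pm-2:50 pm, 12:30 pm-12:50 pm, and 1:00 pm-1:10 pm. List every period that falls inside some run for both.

1:30 pm–2:50 pm

Merge the first list: 1:30 pm–5:10 pm.
Merge the second list: 7:10 am–7:50 am, 12:00 pm–2:50 pm.
1:30 pm–5:10 pm overlaps B on 1:30 pm–2:50 pm.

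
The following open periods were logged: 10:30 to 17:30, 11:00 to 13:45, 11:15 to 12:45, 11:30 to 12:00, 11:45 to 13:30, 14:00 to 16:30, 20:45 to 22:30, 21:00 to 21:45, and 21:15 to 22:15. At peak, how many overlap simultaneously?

Sweep endpoints in order; track running count of active intervals.
Peak of 5 reached at 11:45.

5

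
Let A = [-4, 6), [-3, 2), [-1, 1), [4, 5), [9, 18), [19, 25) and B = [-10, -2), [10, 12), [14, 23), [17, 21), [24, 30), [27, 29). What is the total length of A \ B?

12

Merge the first list: [-4, 6), [9, 18), [19, 25).
Merge the second list: [-10, -2), [10, 12), [14, 23), [24, 30).
A \ B = [-2, 6), [9, 10), [12, 14), [23, 24).
Total: 8 + 1 + 2 + 1 = 12.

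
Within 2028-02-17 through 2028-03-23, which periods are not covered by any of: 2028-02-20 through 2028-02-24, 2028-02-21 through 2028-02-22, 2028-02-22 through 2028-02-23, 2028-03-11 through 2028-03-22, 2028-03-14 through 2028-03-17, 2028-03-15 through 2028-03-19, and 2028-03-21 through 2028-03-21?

The merged coverage is 2028-02-20 through 2028-02-24, 2028-03-11 through 2028-03-22.
Uncovered inside 2028-02-17 through 2028-03-23: 2028-02-17 through 2028-02-19, 2028-02-25 through 2028-03-10, 2028-03-23 through 2028-03-23.

2028-02-17 through 2028-02-19, 2028-02-25 through 2028-03-10, 2028-03-23 through 2028-03-23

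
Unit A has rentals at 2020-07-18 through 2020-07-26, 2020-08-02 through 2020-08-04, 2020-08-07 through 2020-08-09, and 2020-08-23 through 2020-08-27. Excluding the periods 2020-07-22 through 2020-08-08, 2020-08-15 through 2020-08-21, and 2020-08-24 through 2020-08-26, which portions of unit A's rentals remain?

2020-07-18 through 2020-07-21, 2020-08-09 through 2020-08-09, 2020-08-23 through 2020-08-23, 2020-08-27 through 2020-08-27

2020-07-18 through 2020-07-26 minus B → 2020-07-18 through 2020-07-21.
2020-08-02 through 2020-08-04: fully covered by B → removed.
2020-08-07 through 2020-08-09 minus B → 2020-08-09 through 2020-08-09.
2020-08-23 through 2020-08-27 minus B → 2020-08-23 through 2020-08-23, 2020-08-27 through 2020-08-27.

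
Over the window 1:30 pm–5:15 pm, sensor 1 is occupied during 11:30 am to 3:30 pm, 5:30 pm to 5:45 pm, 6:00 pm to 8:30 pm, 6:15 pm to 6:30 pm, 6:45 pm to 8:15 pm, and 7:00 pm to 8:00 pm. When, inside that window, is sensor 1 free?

3:30 pm–5:15 pm

Covered (merged): 11:30 am–3:30 pm, 5:30 pm–5:45 pm, 6:00 pm–8:30 pm.
Uncovered inside 1:30 pm–5:15 pm: 3:30 pm–5:15 pm.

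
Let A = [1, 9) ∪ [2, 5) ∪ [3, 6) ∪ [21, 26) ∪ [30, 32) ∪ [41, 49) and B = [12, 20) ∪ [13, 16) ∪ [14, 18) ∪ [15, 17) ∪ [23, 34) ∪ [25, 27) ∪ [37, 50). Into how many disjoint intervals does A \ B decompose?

2

Merge the first list: [1, 9), [21, 26), [30, 32), [41, 49).
Merge the second list: [12, 20), [23, 34), [37, 50).
A \ B = [1, 9), [21, 23).
That is 2 disjoint pieces.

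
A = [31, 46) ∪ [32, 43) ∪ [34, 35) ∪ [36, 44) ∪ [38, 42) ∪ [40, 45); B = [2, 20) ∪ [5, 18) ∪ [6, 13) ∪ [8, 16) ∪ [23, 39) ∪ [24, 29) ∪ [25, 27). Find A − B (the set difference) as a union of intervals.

First set merges to [31, 46).
Second set merges to [2, 20), [23, 39).
[31, 46) \ B = [39, 46).

[39, 46)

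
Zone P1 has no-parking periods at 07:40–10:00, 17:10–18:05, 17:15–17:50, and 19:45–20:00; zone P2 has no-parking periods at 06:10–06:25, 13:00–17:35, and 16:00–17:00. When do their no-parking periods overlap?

17:10-17:35

A, merged: 07:40-10:00, 17:10-18:05, 19:45-20:00.
B, merged: 06:10-06:25, 13:00-17:35.
07:40-10:00 falls entirely outside B.
17:10-18:05 overlaps B on 17:10-17:35.
19:45-20:00 falls entirely outside B.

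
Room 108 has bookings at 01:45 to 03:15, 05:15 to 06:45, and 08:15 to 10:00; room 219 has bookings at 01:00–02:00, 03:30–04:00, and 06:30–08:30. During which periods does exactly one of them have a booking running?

01:00–01:45, 02:00–03:15, 03:30–04:00, 05:15–06:30, 06:45–08:15, 08:30–10:00

A but not B: 02:00–03:15, 05:15–06:30, 08:30–10:00.
B but not A: 01:00–01:45, 03:30–04:00, 06:45–08:15.
Combining gives A △ B.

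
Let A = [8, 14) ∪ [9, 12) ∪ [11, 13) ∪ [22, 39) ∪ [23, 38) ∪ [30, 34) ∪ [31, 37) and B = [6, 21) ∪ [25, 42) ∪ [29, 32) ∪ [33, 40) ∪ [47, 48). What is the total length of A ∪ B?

Merge the first list: [8, 14), [22, 39).
Merge the second list: [6, 21), [25, 42), [47, 48).
A ∪ B = [6, 21), [22, 42), [47, 48).
Total: 15 + 20 + 1 = 36.

36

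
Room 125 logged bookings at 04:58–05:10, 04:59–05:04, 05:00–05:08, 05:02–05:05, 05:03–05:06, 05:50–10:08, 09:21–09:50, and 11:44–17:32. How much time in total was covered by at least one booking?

Merged: 04:58–05:10, 05:50–10:08, 11:44–17:32.
Lengths: 12 min + 4 h 18 min + 5 h 48 min = 10 h 18 min.

10 h 18 min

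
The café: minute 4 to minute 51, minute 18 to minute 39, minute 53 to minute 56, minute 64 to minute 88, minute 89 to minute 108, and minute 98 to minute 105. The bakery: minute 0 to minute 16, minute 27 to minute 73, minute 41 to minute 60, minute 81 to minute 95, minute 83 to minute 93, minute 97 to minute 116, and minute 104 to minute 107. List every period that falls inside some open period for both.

Merge the first list: minute 4 to minute 51, minute 53 to minute 56, minute 64 to minute 88, minute 89 to minute 108.
Merge the second list: minute 0 to minute 16, minute 27 to minute 73, minute 81 to minute 95, minute 97 to minute 116.
minute 4 to minute 51 ∩ B → minute 4 to minute 16, minute 27 to minute 51.
minute 53 to minute 56 ∩ B → minute 53 to minute 56.
minute 64 to minute 88 ∩ B → minute 64 to minute 73, minute 81 to minute 88.
minute 89 to minute 108 ∩ B → minute 89 to minute 95, minute 97 to minute 108.

minute 4 to minute 16, minute 27 to minute 51, minute 53 to minute 56, minute 64 to minute 73, minute 81 to minute 88, minute 89 to minute 95, minute 97 to minute 108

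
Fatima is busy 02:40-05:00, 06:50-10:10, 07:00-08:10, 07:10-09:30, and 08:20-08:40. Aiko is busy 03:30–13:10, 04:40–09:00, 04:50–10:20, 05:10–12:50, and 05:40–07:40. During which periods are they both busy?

Merge the first list: 02:40–05:00, 06:50–10:10.
Merge the second list: 03:30–13:10.
02:40–05:00 ∩ B → 03:30–05:00.
06:50–10:10 ∩ B → 06:50–10:10.

03:30–05:00, 06:50–10:10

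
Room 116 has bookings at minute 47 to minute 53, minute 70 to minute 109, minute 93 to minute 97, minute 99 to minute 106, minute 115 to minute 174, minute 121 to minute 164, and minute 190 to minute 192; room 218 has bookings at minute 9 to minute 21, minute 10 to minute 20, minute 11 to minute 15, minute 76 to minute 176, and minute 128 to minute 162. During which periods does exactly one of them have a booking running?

First set merges to minute 47 to minute 53, minute 70 to minute 109, minute 115 to minute 174, minute 190 to minute 192.
Second set merges to minute 9 to minute 21, minute 76 to minute 176.
A \ B = minute 47 to minute 53, minute 70 to minute 76, minute 190 to minute 192.
B \ A = minute 9 to minute 21, minute 109 to minute 115, minute 174 to minute 176.
Union of the two gives the symmetric difference.

minute 9 to minute 21, minute 47 to minute 53, minute 70 to minute 76, minute 109 to minute 115, minute 174 to minute 176, minute 190 to minute 192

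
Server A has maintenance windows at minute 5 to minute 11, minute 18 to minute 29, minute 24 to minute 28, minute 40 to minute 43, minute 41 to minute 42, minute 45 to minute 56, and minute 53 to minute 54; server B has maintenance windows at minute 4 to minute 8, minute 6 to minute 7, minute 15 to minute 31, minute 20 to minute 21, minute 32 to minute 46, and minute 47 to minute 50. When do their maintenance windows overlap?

minute 5 to minute 8, minute 18 to minute 29, minute 40 to minute 43, minute 45 to minute 46, minute 47 to minute 50

First set merges to minute 5 to minute 11, minute 18 to minute 29, minute 40 to minute 43, minute 45 to minute 56.
Second set merges to minute 4 to minute 8, minute 15 to minute 31, minute 32 to minute 46, minute 47 to minute 50.
minute 5 to minute 11 ∩ B → minute 5 to minute 8.
minute 18 to minute 29 ∩ B → minute 18 to minute 29.
minute 40 to minute 43 ∩ B → minute 40 to minute 43.
minute 45 to minute 56 ∩ B → minute 45 to minute 46, minute 47 to minute 50.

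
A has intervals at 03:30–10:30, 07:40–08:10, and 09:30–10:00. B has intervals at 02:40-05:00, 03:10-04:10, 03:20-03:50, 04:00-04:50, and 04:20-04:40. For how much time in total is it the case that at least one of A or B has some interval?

7 h 50 min

Merge the first list: 03:30-10:30.
Merge the second list: 02:40-05:00.
A ∪ B = 02:40-10:30.
Total: 7 h 50 min.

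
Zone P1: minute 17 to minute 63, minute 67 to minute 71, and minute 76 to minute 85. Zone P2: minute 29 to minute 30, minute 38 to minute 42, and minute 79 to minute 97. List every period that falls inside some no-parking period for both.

minute 17 to minute 63 meets the second set on minute 29 to minute 30, minute 38 to minute 42.
minute 67 to minute 71: no overlap with the second set.
minute 76 to minute 85 meets the second set on minute 79 to minute 85.

minute 29 to minute 30, minute 38 to minute 42, minute 79 to minute 85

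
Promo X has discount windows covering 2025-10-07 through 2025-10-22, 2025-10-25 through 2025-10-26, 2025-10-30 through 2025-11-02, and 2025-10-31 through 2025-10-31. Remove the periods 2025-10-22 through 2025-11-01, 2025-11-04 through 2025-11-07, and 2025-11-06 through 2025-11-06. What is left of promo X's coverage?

2025-10-07 through 2025-10-21, 2025-11-02 through 2025-11-02

First set merges to 2025-10-07 through 2025-10-22, 2025-10-25 through 2025-10-26, 2025-10-30 through 2025-11-02.
Second set merges to 2025-10-22 through 2025-11-01, 2025-11-04 through 2025-11-07.
2025-10-07 through 2025-10-22 \ B = 2025-10-07 through 2025-10-21.
2025-10-25 through 2025-10-26: entirely removed.
2025-10-30 through 2025-11-02 \ B = 2025-11-02 through 2025-11-02.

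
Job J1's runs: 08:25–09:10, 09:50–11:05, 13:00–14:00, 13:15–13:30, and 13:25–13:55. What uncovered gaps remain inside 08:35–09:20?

09:10–09:20

After merging, the occupied span is 08:25–09:10, 09:50–11:05, 13:00–14:00.
Gaps within 08:35–09:20: 09:10–09:20.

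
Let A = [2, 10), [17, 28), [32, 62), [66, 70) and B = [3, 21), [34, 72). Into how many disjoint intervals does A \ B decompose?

3

A \ B = [2, 3), [21, 28), [32, 34).
That is 3 disjoint pieces.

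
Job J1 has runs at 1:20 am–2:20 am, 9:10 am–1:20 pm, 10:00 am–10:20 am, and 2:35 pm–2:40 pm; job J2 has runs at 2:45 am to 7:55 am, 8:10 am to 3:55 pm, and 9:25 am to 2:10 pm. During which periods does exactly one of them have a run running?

Merge the first list: 1:20 am-2:20 am, 9:10 am-1:20 pm, 2:35 pm-2:40 pm.
Merge the second list: 2:45 am-7:55 am, 8:10 am-3:55 pm.
A \ B = 1:20 am-2:20 am.
B \ A = 2:45 am-7:55 am, 8:10 am-9:10 am, 1:20 pm-2:35 pm, 2:40 pm-3:55 pm.
Union of the two gives the symmetric difference.

1:20 am-2:20 am, 2:45 am-7:55 am, 8:10 am-9:10 am, 1:20 pm-2:35 pm, 2:40 pm-3:55 pm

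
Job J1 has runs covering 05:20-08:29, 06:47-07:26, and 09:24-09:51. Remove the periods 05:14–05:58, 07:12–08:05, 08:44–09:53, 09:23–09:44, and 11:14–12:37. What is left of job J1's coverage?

A, merged: 05:20-08:29, 09:24-09:51.
B, merged: 05:14-05:58, 07:12-08:05, 08:44-09:53, 11:14-12:37.
05:20-08:29 minus B → 05:58-07:12, 08:05-08:29.
09:24-09:51: fully covered by B → removed.

05:58-07:12, 08:05-08:29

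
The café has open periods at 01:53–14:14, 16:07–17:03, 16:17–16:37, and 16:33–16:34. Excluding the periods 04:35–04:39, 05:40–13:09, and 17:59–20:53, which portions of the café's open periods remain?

A, merged: 01:53-14:14, 16:07-17:03.
01:53-14:14 \ B = 01:53-04:35, 04:39-05:40, 13:09-14:14.
16:07-17:03: nothing removed.

01:53-04:35, 04:39-05:40, 13:09-14:14, 16:07-17:03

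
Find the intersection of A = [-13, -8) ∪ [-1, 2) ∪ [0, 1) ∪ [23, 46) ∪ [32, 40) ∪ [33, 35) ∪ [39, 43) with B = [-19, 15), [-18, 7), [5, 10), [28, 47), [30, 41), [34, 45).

A, merged: [-13, -8), [-1, 2), [23, 46).
B, merged: [-19, 15), [28, 47).
[-13, -8) ∩ B → [-13, -8).
[-1, 2) ∩ B → [-1, 2).
[23, 46) ∩ B → [28, 46).

[-13, -8) ∪ [-1, 2) ∪ [28, 46)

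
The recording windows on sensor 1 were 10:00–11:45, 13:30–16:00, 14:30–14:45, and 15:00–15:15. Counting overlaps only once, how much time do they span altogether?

4 h 15 min

Merged: 10:00–11:45, 13:30–16:00.
Lengths: 1 h 45 min + 2 h 30 min = 4 h 15 min.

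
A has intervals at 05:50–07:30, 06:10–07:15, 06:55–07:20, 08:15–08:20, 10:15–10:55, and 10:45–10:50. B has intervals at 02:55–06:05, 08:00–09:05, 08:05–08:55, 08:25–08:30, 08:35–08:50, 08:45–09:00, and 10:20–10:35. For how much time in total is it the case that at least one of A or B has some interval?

6 h 20 min

First set merges to 05:50–07:30, 08:15–08:20, 10:15–10:55.
Second set merges to 02:55–06:05, 08:00–09:05, 10:20–10:35.
A ∪ B = 02:55–07:30, 08:00–09:05, 10:15–10:55.
Total: 4 h 35 min + 1 h 5 min + 40 min = 6 h 20 min.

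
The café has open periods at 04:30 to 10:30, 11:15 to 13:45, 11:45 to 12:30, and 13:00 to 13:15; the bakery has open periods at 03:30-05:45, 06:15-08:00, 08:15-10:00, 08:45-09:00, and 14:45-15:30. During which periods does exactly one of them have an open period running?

03:30–04:30, 05:45–06:15, 08:00–08:15, 10:00–10:30, 11:15–13:45, 14:45–15:30

First set merges to 04:30–10:30, 11:15–13:45.
Second set merges to 03:30–05:45, 06:15–08:00, 08:15–10:00, 14:45–15:30.
Only in the first: 05:45–06:15, 08:00–08:15, 10:00–10:30, 11:15–13:45.
Only in the second: 03:30–04:30, 14:45–15:30.
Together these are the periods covered by exactly one.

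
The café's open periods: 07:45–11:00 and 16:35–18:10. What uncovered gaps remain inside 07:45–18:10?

After merging, the occupied span is 07:45–11:00, 16:35–18:10.
Gaps within 07:45–18:10: 11:00–16:35.

11:00–16:35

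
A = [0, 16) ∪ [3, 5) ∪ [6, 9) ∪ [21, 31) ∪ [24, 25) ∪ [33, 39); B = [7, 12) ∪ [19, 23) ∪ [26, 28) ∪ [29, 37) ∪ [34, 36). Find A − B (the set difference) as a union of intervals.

[0, 7) ∪ [12, 16) ∪ [23, 26) ∪ [28, 29) ∪ [37, 39)

A, merged: [0, 16), [21, 31), [33, 39).
B, merged: [7, 12), [19, 23), [26, 28), [29, 37).
[0, 16) \ B = [0, 7), [12, 16).
[21, 31) \ B = [23, 26), [28, 29).
[33, 39) \ B = [37, 39).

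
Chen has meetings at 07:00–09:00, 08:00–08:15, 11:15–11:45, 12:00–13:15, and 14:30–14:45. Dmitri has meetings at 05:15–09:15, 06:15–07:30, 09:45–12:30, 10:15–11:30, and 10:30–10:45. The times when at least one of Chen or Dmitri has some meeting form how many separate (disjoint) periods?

3

A, merged: 07:00–09:00, 11:15–11:45, 12:00–13:15, 14:30–14:45.
B, merged: 05:15–09:15, 09:45–12:30.
A ∪ B = 05:15–09:15, 09:45–13:15, 14:30–14:45.
That is 3 disjoint pieces.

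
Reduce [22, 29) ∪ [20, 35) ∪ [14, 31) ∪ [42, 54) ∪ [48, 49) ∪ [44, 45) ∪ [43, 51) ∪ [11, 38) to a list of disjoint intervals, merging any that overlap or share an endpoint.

[11, 38) ∪ [42, 54)

Sort by start: [11, 38), [14, 31), [20, 35), [22, 29), [42, 54), [43, 51), [44, 45), [48, 49).
[14, 31) overlaps/touches [11, 38) → extend to [11, 38).
[20, 35) overlaps/touches [11, 38) → extend to [11, 38).
[22, 29) overlaps/touches [11, 38) → extend to [11, 38).
[42, 54) is disjoint → start new block.
[43, 51) overlaps/touches [42, 54) → extend to [42, 54).
[44, 45) overlaps/touches [42, 54) → extend to [42, 54).
[48, 49) overlaps/touches [42, 54) → extend to [42, 54).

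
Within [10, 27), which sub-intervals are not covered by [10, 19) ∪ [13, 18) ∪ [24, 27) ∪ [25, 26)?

[19, 24)

The merged coverage is [10, 19), [24, 27).
Gaps within [10, 27): [19, 24).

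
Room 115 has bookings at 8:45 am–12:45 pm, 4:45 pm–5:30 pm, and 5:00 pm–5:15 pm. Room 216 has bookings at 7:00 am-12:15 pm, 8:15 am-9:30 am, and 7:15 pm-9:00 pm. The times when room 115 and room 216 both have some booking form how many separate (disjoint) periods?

1

First set merges to 8:45 am–12:45 pm, 4:45 pm–5:30 pm.
Second set merges to 7:00 am–12:15 pm, 7:15 pm–9:00 pm.
A ∩ B = 8:45 am–12:15 pm.
That is 1 disjoint piece.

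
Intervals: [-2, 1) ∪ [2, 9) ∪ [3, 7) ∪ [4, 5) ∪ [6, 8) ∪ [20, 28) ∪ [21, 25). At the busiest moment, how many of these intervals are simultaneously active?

At 4, 3 of the intervals are simultaneously active.
No point has more.

3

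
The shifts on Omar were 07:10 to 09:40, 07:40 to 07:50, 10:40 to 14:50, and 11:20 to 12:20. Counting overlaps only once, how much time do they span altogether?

6 h 40 min

Merged: 07:10-09:40, 10:40-14:50.
Lengths: 2 h 30 min + 4 h 10 min = 6 h 40 min.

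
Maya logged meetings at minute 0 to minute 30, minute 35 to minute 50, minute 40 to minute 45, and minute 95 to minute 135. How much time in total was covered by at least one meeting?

Merged: minute 0 to minute 30, minute 35 to minute 50, minute 95 to minute 135.
Lengths: 30 minutes + 15 minutes + 40 minutes = 85 minutes.

85 minutes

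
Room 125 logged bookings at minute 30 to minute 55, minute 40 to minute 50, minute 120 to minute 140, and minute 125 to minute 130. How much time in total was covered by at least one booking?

Merged: minute 30 to minute 55, minute 120 to minute 140.
Lengths: 25 minutes + 20 minutes = 45 minutes.

45 minutes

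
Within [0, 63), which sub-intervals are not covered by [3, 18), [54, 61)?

Covered (merged): [3, 18), [54, 61).
Uncovered inside [0, 63): [0, 3), [18, 54), [61, 63).

[0, 3) ∪ [18, 54) ∪ [61, 63)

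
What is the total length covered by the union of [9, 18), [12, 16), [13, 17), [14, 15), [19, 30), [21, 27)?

20

Merged: [9, 18), [19, 30).
Lengths: 9 + 11 = 20.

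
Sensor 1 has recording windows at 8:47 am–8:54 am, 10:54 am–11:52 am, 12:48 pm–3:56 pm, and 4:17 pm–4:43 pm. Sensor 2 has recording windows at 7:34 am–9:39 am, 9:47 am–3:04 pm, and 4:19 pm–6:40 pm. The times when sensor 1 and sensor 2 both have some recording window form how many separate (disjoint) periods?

4

A ∩ B = 8:47 am–8:54 am, 10:54 am–11:52 am, 12:48 pm–3:04 pm, 4:19 pm–4:43 pm.
That is 4 disjoint pieces.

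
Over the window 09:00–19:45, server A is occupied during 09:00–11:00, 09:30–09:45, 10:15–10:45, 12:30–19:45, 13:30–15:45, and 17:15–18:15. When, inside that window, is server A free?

11:00–12:30

Covered (merged): 09:00–11:00, 12:30–19:45.
Uncovered inside 09:00–19:45: 11:00–12:30.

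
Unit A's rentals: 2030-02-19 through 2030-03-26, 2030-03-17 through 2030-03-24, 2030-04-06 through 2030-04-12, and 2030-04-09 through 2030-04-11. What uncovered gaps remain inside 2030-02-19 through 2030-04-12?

2030-03-27 through 2030-04-05

The merged coverage is 2030-02-19 through 2030-03-26, 2030-04-06 through 2030-04-12.
Gaps within 2030-02-19 through 2030-04-12: 2030-03-27 through 2030-04-05.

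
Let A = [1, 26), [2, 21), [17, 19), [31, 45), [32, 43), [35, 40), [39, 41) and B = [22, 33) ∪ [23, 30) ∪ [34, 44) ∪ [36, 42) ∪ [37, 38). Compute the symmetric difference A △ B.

Merge the first list: [1, 26), [31, 45).
Merge the second list: [22, 33), [34, 44).
Only in the first: [1, 22), [33, 34), [44, 45).
Only in the second: [26, 31).
Together these are the periods covered by exactly one.

[1, 22) ∪ [26, 31) ∪ [33, 34) ∪ [44, 45)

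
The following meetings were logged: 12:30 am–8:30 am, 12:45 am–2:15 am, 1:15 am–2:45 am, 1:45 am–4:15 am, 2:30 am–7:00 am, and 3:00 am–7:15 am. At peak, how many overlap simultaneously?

4

Sweep endpoints in order; track running count of active intervals.
Peak of 4 reached at 1:45 am.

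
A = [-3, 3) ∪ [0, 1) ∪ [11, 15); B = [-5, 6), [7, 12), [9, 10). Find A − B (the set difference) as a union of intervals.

[12, 15)

Merge the first list: [-3, 3), [11, 15).
Merge the second list: [-5, 6), [7, 12).
[-3, 3) lies entirely inside B → drops out.
[11, 15) with B removed leaves [12, 15).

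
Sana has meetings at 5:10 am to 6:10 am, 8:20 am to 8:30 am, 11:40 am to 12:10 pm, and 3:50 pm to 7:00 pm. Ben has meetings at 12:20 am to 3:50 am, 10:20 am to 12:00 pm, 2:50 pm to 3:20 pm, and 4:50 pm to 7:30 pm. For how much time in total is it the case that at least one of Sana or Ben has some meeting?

10 h 40 min

A ∪ B = 12:20 am-3:50 am, 5:10 am-6:10 am, 8:20 am-8:30 am, 10:20 am-12:10 pm, 2:50 pm-3:20 pm, 3:50 pm-7:30 pm.
Total: 3 h 30 min + 1 h + 10 min + 1 h 50 min + 30 min + 3 h 40 min = 10 h 40 min.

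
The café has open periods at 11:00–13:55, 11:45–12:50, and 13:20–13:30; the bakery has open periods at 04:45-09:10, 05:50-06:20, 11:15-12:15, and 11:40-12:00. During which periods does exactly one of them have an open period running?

04:45–09:10, 11:00–11:15, 12:15–13:55

First set merges to 11:00–13:55.
Second set merges to 04:45–09:10, 11:15–12:15.
Only in the first: 11:00–11:15, 12:15–13:55.
Only in the second: 04:45–09:10.
Together these are the periods covered by exactly one.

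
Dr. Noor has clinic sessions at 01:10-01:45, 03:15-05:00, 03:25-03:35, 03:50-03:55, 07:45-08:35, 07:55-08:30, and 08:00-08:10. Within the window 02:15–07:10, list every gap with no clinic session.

02:15–03:15, 05:00–07:10

The merged coverage is 01:10–01:45, 03:15–05:00, 07:45–08:35.
Complement within 02:15–07:10: 02:15–03:15, 05:00–07:10.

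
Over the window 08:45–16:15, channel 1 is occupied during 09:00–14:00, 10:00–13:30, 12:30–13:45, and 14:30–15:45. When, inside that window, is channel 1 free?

The merged coverage is 09:00–14:00, 14:30–15:45.
Complement within 08:45–16:15: 08:45–09:00, 14:00–14:30, 15:45–16:15.

08:45–09:00, 14:00–14:30, 15:45–16:15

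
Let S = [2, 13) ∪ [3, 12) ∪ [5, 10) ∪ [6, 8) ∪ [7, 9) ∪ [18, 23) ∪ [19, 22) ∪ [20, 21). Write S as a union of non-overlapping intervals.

[2, 13) ∪ [18, 23)

[3, 12) overlaps/touches [2, 13) → extend to [2, 13).
[5, 10) overlaps/touches [2, 13) → extend to [2, 13).
[6, 8) overlaps/touches [2, 13) → extend to [2, 13).
[7, 9) overlaps/touches [2, 13) → extend to [2, 13).
[18, 23) is disjoint → start new block.
[19, 22) overlaps/touches [18, 23) → extend to [18, 23).
[20, 21) overlaps/touches [18, 23) → extend to [18, 23).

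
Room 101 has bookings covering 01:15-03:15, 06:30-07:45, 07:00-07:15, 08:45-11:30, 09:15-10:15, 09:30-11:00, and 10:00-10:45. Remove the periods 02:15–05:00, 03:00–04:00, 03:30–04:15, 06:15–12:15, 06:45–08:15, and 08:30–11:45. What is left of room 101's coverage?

01:15–02:15

Merge the first list: 01:15–03:15, 06:30–07:45, 08:45–11:30.
Merge the second list: 02:15–05:00, 06:15–12:15.
01:15–03:15 with B removed leaves 01:15–02:15.
06:30–07:45 lies entirely inside B → drops out.
08:45–11:30 lies entirely inside B → drops out.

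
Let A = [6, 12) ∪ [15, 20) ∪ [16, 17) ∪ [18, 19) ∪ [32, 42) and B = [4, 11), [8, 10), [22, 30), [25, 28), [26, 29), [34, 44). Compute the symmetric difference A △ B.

First set merges to [6, 12), [15, 20), [32, 42).
Second set merges to [4, 11), [22, 30), [34, 44).
Only in the first: [11, 12), [15, 20), [32, 34).
Only in the second: [4, 6), [22, 30), [42, 44).
Together these are the periods covered by exactly one.

[4, 6) ∪ [11, 12) ∪ [15, 20) ∪ [22, 30) ∪ [32, 34) ∪ [42, 44)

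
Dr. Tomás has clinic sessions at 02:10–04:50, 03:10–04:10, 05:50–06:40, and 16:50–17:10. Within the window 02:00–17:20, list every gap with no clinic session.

02:00-02:10, 04:50-05:50, 06:40-16:50, 17:10-17:20

After merging, the occupied span is 02:10-04:50, 05:50-06:40, 16:50-17:10.
Uncovered inside 02:00-17:20: 02:00-02:10, 04:50-05:50, 06:40-16:50, 17:10-17:20.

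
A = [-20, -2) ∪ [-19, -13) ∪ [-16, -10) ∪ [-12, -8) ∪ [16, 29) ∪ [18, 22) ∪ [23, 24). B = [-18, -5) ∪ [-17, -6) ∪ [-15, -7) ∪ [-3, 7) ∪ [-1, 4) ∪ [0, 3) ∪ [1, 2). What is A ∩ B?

Merge the first list: [-20, -2), [16, 29).
Merge the second list: [-18, -5), [-3, 7).
[-20, -2) overlaps B on [-18, -5), [-3, -2).
[16, 29) falls entirely outside B.

[-18, -5) ∪ [-3, -2)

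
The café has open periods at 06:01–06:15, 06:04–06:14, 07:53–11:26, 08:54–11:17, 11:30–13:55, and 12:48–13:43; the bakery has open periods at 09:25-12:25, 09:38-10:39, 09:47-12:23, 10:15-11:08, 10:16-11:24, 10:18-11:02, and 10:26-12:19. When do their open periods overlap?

09:25–11:26, 11:30–12:25

A, merged: 06:01–06:15, 07:53–11:26, 11:30–13:55.
B, merged: 09:25–12:25.
06:01–06:15 meets no B interval.
07:53–11:26 ∩ B → 09:25–11:26.
11:30–13:55 ∩ B → 11:30–12:25.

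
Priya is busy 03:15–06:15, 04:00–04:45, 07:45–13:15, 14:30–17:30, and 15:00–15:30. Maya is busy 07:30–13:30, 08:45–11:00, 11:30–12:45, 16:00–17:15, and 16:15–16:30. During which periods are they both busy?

07:45–13:15, 16:00–17:15

Merge the first list: 03:15–06:15, 07:45–13:15, 14:30–17:30.
Merge the second list: 07:30–13:30, 16:00–17:15.
03:15–06:15: no overlap with the second set.
07:45–13:15 meets the second set on 07:45–13:15.
14:30–17:30 meets the second set on 16:00–17:15.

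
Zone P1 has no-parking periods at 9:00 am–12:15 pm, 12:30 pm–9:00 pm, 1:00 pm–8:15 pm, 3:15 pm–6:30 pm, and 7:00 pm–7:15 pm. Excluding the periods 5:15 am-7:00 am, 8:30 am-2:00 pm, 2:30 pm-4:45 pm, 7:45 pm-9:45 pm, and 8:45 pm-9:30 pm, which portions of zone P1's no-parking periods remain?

2:00 pm–2:30 pm, 4:45 pm–7:45 pm

Merge the first list: 9:00 am–12:15 pm, 12:30 pm–9:00 pm.
Merge the second list: 5:15 am–7:00 am, 8:30 am–2:00 pm, 2:30 pm–4:45 pm, 7:45 pm–9:45 pm.
9:00 am–12:15 pm lies entirely inside B → drops out.
12:30 pm–9:00 pm with B removed leaves 2:00 pm–2:30 pm, 4:45 pm–7:45 pm.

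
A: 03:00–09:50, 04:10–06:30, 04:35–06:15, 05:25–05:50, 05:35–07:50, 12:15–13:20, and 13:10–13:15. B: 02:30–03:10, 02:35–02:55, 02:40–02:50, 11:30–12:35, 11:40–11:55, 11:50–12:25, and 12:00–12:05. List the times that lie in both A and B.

First set merges to 03:00–09:50, 12:15–13:20.
Second set merges to 02:30–03:10, 11:30–12:35.
03:00–09:50 overlaps B on 03:00–03:10.
12:15–13:20 overlaps B on 12:15–12:35.

03:00–03:10, 12:15–12:35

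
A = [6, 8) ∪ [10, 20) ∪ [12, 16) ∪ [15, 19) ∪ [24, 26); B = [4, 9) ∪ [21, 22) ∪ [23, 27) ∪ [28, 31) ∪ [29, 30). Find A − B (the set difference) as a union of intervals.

First set merges to [6, 8), [10, 20), [24, 26).
Second set merges to [4, 9), [21, 22), [23, 27), [28, 31).
[6, 8) lies entirely inside B → drops out.
[10, 20) is untouched.
[24, 26) lies entirely inside B → drops out.

[10, 20)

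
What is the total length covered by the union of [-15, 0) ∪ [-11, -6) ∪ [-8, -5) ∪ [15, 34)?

34

Merged: [-15, 0), [15, 34).
Lengths: 15 + 19 = 34.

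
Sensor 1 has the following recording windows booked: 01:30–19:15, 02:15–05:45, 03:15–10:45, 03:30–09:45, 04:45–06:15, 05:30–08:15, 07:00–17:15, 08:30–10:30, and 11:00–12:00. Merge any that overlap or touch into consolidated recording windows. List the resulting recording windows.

01:30–19:15

02:15–05:45 overlaps/touches 01:30–19:15 → extend to 01:30–19:15.
03:15–10:45 overlaps/touches 01:30–19:15 → extend to 01:30–19:15.
03:30–09:45 overlaps/touches 01:30–19:15 → extend to 01:30–19:15.
04:45–06:15 overlaps/touches 01:30–19:15 → extend to 01:30–19:15.
05:30–08:15 overlaps/touches 01:30–19:15 → extend to 01:30–19:15.
07:00–17:15 overlaps/touches 01:30–19:15 → extend to 01:30–19:15.
08:30–10:30 overlaps/touches 01:30–19:15 → extend to 01:30–19:15.
11:00–12:00 overlaps/touches 01:30–19:15 → extend to 01:30–19:15.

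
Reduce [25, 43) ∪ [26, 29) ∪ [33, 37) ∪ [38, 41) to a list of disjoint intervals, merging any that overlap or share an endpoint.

[25, 43)

[26, 29) overlaps/touches [25, 43) → extend to [25, 43).
[33, 37) overlaps/touches [25, 43) → extend to [25, 43).
[38, 41) overlaps/touches [25, 43) → extend to [25, 43).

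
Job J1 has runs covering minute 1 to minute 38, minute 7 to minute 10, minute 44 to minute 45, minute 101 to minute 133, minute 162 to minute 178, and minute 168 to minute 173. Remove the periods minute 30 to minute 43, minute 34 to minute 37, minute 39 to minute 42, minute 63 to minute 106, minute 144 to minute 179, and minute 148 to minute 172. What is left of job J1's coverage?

First set merges to minute 1 to minute 38, minute 44 to minute 45, minute 101 to minute 133, minute 162 to minute 178.
Second set merges to minute 30 to minute 43, minute 63 to minute 106, minute 144 to minute 179.
minute 1 to minute 38 minus B → minute 1 to minute 30.
minute 44 to minute 45: no B overlap → unchanged.
minute 101 to minute 133 minus B → minute 106 to minute 133.
minute 162 to minute 178: fully covered by B → removed.

minute 1 to minute 30, minute 44 to minute 45, minute 106 to minute 133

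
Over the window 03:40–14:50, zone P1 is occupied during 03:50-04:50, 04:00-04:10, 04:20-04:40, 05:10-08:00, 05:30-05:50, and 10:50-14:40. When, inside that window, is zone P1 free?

Covered (merged): 03:50–04:50, 05:10–08:00, 10:50–14:40.
Uncovered inside 03:40–14:50: 03:40–03:50, 04:50–05:10, 08:00–10:50, 14:40–14:50.

03:40–03:50, 04:50–05:10, 08:00–10:50, 14:40–14:50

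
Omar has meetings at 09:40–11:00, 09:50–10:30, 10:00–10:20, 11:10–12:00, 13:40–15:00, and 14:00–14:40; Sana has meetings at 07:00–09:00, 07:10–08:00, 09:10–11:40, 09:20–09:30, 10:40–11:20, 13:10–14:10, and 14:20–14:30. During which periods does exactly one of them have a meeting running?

First set merges to 09:40-11:00, 11:10-12:00, 13:40-15:00.
Second set merges to 07:00-09:00, 09:10-11:40, 13:10-14:10, 14:20-14:30.
A \ B = 11:40-12:00, 14:10-14:20, 14:30-15:00.
B \ A = 07:00-09:00, 09:10-09:40, 11:00-11:10, 13:10-13:40.
Union of the two gives the symmetric difference.

07:00-09:00, 09:10-09:40, 11:00-11:10, 11:40-12:00, 13:10-13:40, 14:10-14:20, 14:30-15:00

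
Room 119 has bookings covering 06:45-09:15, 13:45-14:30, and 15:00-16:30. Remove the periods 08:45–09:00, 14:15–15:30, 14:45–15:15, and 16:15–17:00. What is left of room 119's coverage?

Second set merges to 08:45-09:00, 14:15-15:30, 16:15-17:00.
06:45-09:15 \ B = 06:45-08:45, 09:00-09:15.
13:45-14:30 \ B = 13:45-14:15.
15:00-16:30 \ B = 15:30-16:15.

06:45-08:45, 09:00-09:15, 13:45-14:15, 15:30-16:15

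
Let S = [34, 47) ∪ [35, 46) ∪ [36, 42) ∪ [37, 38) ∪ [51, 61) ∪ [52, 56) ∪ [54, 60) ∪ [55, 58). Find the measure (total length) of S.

23

Merged: [34, 47), [51, 61).
Lengths: 13 + 10 = 23.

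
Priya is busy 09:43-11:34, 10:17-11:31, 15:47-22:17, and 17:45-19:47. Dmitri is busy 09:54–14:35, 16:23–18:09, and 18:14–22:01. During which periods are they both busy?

09:54-11:34, 16:23-18:09, 18:14-22:01

First set merges to 09:43-11:34, 15:47-22:17.
09:43-11:34 meets the second set on 09:54-11:34.
15:47-22:17 meets the second set on 16:23-18:09, 18:14-22:01.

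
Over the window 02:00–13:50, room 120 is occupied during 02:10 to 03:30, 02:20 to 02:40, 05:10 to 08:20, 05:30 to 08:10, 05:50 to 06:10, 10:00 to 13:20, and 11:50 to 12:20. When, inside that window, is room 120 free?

Covered (merged): 02:10–03:30, 05:10–08:20, 10:00–13:20.
Gaps within 02:00–13:50: 02:00–02:10, 03:30–05:10, 08:20–10:00, 13:20–13:50.

02:00–02:10, 03:30–05:10, 08:20–10:00, 13:20–13:50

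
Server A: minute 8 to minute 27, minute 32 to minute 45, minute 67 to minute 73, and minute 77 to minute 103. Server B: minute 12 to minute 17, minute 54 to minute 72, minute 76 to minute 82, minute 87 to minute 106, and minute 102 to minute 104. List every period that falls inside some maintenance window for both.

Second set merges to minute 12 to minute 17, minute 54 to minute 72, minute 76 to minute 82, minute 87 to minute 106.
minute 8 to minute 27 overlaps B on minute 12 to minute 17.
minute 32 to minute 45 falls entirely outside B.
minute 67 to minute 73 overlaps B on minute 67 to minute 72.
minute 77 to minute 103 overlaps B on minute 77 to minute 82, minute 87 to minute 103.

minute 12 to minute 17, minute 67 to minute 72, minute 77 to minute 82, minute 87 to minute 103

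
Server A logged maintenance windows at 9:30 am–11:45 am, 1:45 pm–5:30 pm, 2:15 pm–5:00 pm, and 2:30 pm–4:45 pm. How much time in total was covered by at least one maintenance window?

6 h

Merged: 9:30 am–11:45 am, 1:45 pm–5:30 pm.
Lengths: 2 h 15 min + 3 h 45 min = 6 h.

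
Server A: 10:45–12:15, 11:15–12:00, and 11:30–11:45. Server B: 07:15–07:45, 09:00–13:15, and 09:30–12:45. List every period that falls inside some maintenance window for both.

10:45-12:15

Merge the first list: 10:45-12:15.
Merge the second list: 07:15-07:45, 09:00-13:15.
10:45-12:15 meets the second set on 10:45-12:15.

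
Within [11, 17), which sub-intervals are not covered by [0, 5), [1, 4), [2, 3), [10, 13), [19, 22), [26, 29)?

[13, 17)

After merging, the occupied span is [0, 5), [10, 13), [19, 22), [26, 29).
Complement within [11, 17): [13, 17).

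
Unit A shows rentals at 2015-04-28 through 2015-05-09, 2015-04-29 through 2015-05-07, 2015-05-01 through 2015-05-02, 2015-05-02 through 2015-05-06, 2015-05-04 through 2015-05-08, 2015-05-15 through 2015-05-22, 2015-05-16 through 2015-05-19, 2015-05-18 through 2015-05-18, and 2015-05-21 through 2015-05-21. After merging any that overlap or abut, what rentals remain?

2015-04-29 through 2015-05-07 overlaps/touches 2015-04-28 through 2015-05-09 → extend to 2015-04-28 through 2015-05-09.
2015-05-01 through 2015-05-02 overlaps/touches 2015-04-28 through 2015-05-09 → extend to 2015-04-28 through 2015-05-09.
2015-05-02 through 2015-05-06 overlaps/touches 2015-04-28 through 2015-05-09 → extend to 2015-04-28 through 2015-05-09.
2015-05-04 through 2015-05-08 overlaps/touches 2015-04-28 through 2015-05-09 → extend to 2015-04-28 through 2015-05-09.
2015-05-15 through 2015-05-22 is disjoint → start new block.
2015-05-16 through 2015-05-19 overlaps/touches 2015-05-15 through 2015-05-22 → extend to 2015-05-15 through 2015-05-22.
2015-05-18 through 2015-05-18 overlaps/touches 2015-05-15 through 2015-05-22 → extend to 2015-05-15 through 2015-05-22.
2015-05-21 through 2015-05-21 overlaps/touches 2015-05-15 through 2015-05-22 → extend to 2015-05-15 through 2015-05-22.

2015-04-28 through 2015-05-09, 2015-05-15 through 2015-05-22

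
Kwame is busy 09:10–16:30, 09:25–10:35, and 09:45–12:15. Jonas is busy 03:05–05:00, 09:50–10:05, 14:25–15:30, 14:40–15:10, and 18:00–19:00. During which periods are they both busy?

09:50-10:05, 14:25-15:30

Merge the first list: 09:10-16:30.
Merge the second list: 03:05-05:00, 09:50-10:05, 14:25-15:30, 18:00-19:00.
09:10-16:30 overlaps B on 09:50-10:05, 14:25-15:30.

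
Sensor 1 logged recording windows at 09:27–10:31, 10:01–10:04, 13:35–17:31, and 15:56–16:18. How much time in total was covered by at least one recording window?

Merged: 09:27–10:31, 13:35–17:31.
Lengths: 1 h 4 min + 3 h 56 min = 5 h.

5 h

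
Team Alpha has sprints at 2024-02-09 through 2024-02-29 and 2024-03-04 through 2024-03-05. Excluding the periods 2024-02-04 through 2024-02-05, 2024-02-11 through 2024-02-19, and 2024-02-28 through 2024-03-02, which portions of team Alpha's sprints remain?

2024-02-09 through 2024-02-10, 2024-02-20 through 2024-02-27, 2024-03-04 through 2024-03-05

2024-02-09 through 2024-02-29 with B removed leaves 2024-02-09 through 2024-02-10, 2024-02-20 through 2024-02-27.
2024-03-04 through 2024-03-05 is untouched.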